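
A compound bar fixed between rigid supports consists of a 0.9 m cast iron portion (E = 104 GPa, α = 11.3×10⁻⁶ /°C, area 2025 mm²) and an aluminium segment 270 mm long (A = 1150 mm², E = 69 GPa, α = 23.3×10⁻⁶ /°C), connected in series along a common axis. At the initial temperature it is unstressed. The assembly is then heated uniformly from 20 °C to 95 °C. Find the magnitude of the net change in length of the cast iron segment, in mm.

|ΔL| ≈ 0.0754 mm

Free thermal expansion of the whole bar: Σ αᵢΔT Lᵢ = 11.3×10⁻⁶×75×900 + 23.3×10⁻⁶×75×270 = 1.235 mm.
The rigid supports impose zero overall length change; the single axial force P common to all segments must satisfy P Σ Lᵢ/(AᵢEᵢ) = δ_free.
The series flexibility is Σ Lᵢ/(AᵢEᵢ) = 900/(2025×104×10³) + 270/(1150×69×10³) = 7.676×10⁻⁶ mm/N.
Hence P = δ_free / Σ(L/AE) = 1.235/7.676×10⁻⁶ = 160.8 kN (compressive).
For the cast iron segment, free thermal change = 11.3×10⁻⁶×75×900 = 0.7628 mm and elastic change from P = 160800×900/(2025×104×10³) = 0.6873 mm; these oppose, so the net change is 0.0754 mm (segment lengthens).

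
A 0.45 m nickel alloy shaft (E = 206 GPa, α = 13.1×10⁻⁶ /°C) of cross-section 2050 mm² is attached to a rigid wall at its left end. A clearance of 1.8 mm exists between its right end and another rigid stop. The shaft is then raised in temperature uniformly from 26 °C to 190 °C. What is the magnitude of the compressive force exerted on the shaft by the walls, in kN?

P ≈ 0 kN

Unrestrained expansion: δ_free = αΔT L = 13.1×10⁻⁶ × 164 × 450 = 0.9668 mm.
This is smaller than the 1.8 mm clearance, so the shaft expands freely without reaching the stop — the stress is zero.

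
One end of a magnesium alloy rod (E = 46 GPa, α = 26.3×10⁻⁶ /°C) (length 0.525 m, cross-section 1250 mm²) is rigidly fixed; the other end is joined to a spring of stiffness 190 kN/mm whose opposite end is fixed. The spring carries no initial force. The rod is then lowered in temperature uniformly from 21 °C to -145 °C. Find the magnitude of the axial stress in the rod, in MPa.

σ ≈ 127 MPa (tensile)

If the spring were absent the rod would shorten by αΔT L = 26.3×10⁻⁶ × 166 × 525 = 2.292 mm.
Let P be the tensile force in the spring. The rod extends elastically by PL/(AE) and the spring stretches by P/k; together these equal δ_free.
So P = δ_free / [L/(AE) + 1/k] = 2.292 / [ 525/(1250×46×10³) + 1/(190×10³) ].
P = 2.292 / 1.439×10⁻⁵ = 159200 N.
σ = P/A = 159200/1250 = 127.4 MPa.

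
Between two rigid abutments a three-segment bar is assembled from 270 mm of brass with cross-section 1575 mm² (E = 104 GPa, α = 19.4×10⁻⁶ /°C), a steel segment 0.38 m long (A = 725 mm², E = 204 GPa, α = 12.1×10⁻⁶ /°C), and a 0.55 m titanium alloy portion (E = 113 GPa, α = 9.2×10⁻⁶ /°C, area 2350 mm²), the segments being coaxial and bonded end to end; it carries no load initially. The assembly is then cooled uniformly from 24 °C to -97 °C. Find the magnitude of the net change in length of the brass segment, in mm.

If the supports were absent, the total length change would be Σ αᵢΔT Lᵢ = 19.4×10⁻⁶×121×270 + 12.1×10⁻⁶×121×380 + 9.2×10⁻⁶×121×550 = 1.802 mm.
The rigid supports impose zero overall length change; the single axial force P common to all segments must satisfy P Σ Lᵢ/(AᵢEᵢ) = δ_free.
Σ Lᵢ/(AᵢEᵢ) = 270/(1575×104×10³) + 380/(725×204×10³) + 550/(2350×113×10³) = 6.289×10⁻⁶ mm/N.
So P = 1.802 / 6.289×10⁻⁶ = 286.6 kN, tensile.
For the brass segment, free thermal change = 19.4×10⁻⁶×121×270 = 0.6338 mm and elastic change from P = 286600×270/(1575×104×10³) = 0.4724 mm; these oppose, so the net change is 0.161 mm (segment shortens).

|ΔL| ≈ 0.161 mm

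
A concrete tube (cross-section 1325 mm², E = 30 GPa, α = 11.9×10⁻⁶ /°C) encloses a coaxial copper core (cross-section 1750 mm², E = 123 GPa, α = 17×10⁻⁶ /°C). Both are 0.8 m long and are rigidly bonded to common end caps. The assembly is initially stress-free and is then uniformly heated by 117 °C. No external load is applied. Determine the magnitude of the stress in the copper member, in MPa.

The copper has the larger α, so on heating it would change length more than the concrete if both were free. The rigid plates force a common final length, so the copper is put into compression and the concrete into tension, with equal and opposite forces P (no external load).
Equating the net (thermal + elastic) strains gives |α₁ − α₂|·ΔT = P·[1/(A₁E₁) + 1/(A₂E₂)].
|α₁ − α₂|·ΔT = 5.1×10⁻⁶ × 117 = 0.0005967.
1/(A₁E₁) + 1/(A₂E₂) = 1/(1325×30×10³) + 1/(1750×123×10³) = 2.98×10⁻⁸ N⁻¹.
So P = 0.0005967 / 2.98×10⁻⁸ = 20.02 kN.
σ_{copper} = P/A₂ = 20020/1750 = 11.44 MPa, compressive.

σ ≈ 11.4 MPa (compressive)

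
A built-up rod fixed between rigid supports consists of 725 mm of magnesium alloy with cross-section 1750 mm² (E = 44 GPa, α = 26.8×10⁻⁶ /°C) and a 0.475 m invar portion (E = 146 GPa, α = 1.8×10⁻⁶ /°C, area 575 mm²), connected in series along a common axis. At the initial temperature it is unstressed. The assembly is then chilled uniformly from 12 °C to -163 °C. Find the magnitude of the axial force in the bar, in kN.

If the supports were absent, the total length change would be Σ αᵢΔT Lᵢ = 26.8×10⁻⁶×175×725 + 1.8×10⁻⁶×175×475 = 3.55 mm.
Since the ends are fixed, an axial force P builds up, equal in every segment, with P · Σ Lᵢ/(AᵢEᵢ) = δ_free.
The series flexibility is Σ Lᵢ/(AᵢEᵢ) = 725/(1750×44×10³) + 475/(575×146×10³) = 1.507×10⁻⁵ mm/N.
P = 3.55 / 1.507×10⁻⁵ = 235500 N = 235.5 kN, tensile.

P ≈ 236 kN (tensile)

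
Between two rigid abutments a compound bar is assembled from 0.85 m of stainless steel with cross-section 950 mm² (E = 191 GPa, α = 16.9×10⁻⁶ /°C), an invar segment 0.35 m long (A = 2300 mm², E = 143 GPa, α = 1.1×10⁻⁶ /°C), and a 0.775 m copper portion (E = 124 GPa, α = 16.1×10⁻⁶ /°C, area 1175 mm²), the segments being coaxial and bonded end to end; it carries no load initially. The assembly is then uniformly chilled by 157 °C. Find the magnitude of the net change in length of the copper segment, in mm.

With the walls removed the bar would change length by δ_free = Σ αᵢΔT Lᵢ = 16.9×10⁻⁶×157×850 + 1.1×10⁻⁶×157×350 + 16.1×10⁻⁶×157×775 = 4.275 mm.
Since the ends are fixed, an axial force P builds up, equal in every segment, with P · Σ Lᵢ/(AᵢEᵢ) = δ_free.
Σ Lᵢ/(AᵢEᵢ) = 850/(950×191×10³) + 350/(2300×143×10³) + 775/(1175×124×10³) = 1.107×10⁻⁵ mm/N.
So P = 4.275 / 1.107×10⁻⁵ = 386.2 kN, tensile.
For the copper segment, free thermal change = 16.1×10⁻⁶×157×775 = 1.959 mm and elastic change from P = 386200×775/(1175×124×10³) = 2.054 mm; these oppose, so the net change is 0.0955 mm (segment lengthens).

|ΔL| ≈ 0.0955 mm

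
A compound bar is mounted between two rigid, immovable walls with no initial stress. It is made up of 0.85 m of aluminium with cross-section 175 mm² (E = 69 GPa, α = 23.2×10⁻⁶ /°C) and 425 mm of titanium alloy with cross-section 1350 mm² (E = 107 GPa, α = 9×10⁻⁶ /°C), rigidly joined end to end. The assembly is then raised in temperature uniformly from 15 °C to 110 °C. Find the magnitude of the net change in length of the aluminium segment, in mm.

|ΔL| ≈ 0.274 mm

With the walls removed the bar would change length by δ_free = Σ αᵢΔT Lᵢ = 23.2×10⁻⁶×95×850 + 9×10⁻⁶×95×425 = 2.237 mm.
The rigid supports impose zero overall length change; the single axial force P common to all segments must satisfy P Σ Lᵢ/(AᵢEᵢ) = δ_free.
The series flexibility is Σ Lᵢ/(AᵢEᵢ) = 850/(175×69×10³) + 425/(1350×107×10³) = 7.334×10⁻⁵ mm/N.
Hence P = δ_free / Σ(L/AE) = 2.237/7.334×10⁻⁵ = 30.5 kN (compressive).
For the aluminium segment, free thermal change = 23.2×10⁻⁶×95×850 = 1.873 mm and elastic change from P = 30500×850/(175×69×10³) = 2.147 mm; these oppose, so the net change is 0.274 mm (segment shortens).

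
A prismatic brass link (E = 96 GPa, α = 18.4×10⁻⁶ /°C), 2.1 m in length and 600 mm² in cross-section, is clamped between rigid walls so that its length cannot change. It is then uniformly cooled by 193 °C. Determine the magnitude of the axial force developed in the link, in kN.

P ≈ 205 kN (tensile)

The ends cannot move, so σ = EαΔT = 96×10³ × 18.4×10⁻⁶ × 193 = 340.9 MPa.
Then P = σA = 340.9 × 600 mm² = 204.5 kN, tensile.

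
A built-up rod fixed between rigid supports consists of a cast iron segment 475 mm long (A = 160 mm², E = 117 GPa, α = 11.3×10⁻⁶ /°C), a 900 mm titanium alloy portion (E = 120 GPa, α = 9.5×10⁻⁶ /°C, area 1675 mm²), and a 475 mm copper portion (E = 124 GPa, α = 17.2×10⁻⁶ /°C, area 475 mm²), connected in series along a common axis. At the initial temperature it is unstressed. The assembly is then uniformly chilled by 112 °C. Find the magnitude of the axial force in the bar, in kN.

If the supports were absent, the total length change would be Σ αᵢΔT Lᵢ = 11.3×10⁻⁶×112×475 + 9.5×10⁻⁶×112×900 + 17.2×10⁻⁶×112×475 = 2.474 mm.
The rigid supports impose zero overall length change; the single axial force P common to all segments must satisfy P Σ Lᵢ/(AᵢEᵢ) = δ_free.
Σ Lᵢ/(AᵢEᵢ) = 475/(160×117×10³) + 900/(1675×120×10³) + 475/(475×124×10³) = 3.792×10⁻⁵ mm/N.
Hence P = δ_free / Σ(L/AE) = 2.474/3.792×10⁻⁵ = 65.24 kN (tensile).

P ≈ 65.2 kN (tensile)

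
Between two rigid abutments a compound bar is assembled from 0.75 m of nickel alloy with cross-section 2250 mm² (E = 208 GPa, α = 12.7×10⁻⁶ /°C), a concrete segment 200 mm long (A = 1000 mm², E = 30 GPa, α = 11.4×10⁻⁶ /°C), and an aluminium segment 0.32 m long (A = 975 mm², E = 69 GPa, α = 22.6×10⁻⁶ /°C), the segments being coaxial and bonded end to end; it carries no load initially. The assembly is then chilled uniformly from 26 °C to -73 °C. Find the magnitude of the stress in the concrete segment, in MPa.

If the supports were absent, the total length change would be Σ αᵢΔT Lᵢ = 12.7×10⁻⁶×99×750 + 11.4×10⁻⁶×99×200 + 22.6×10⁻⁶×99×320 = 1.885 mm.
Since the ends are fixed, an axial force P builds up, equal in every segment, with P · Σ Lᵢ/(AᵢEᵢ) = δ_free.
The series flexibility is Σ Lᵢ/(AᵢEᵢ) = 750/(2250×208×10³) + 200/(1000×30×10³) + 320/(975×69×10³) = 1.303×10⁻⁵ mm/N.
P = 1.885 / 1.303×10⁻⁵ = 144700 N = 144.7 kN, tensile.
σ_{concrete} = P / A = 144700 / 1000 = 144.7 MPa.

σ ≈ 145 MPa (tensile)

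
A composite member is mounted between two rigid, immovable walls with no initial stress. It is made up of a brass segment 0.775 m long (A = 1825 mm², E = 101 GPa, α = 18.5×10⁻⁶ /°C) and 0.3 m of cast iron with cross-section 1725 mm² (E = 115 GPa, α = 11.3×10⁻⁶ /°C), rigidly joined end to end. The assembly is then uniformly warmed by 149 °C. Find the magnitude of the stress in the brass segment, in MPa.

Free thermal expansion of the whole bar: Σ αᵢΔT Lᵢ = 18.5×10⁻⁶×149×775 + 11.3×10⁻⁶×149×300 = 2.641 mm.
The rigid supports impose zero overall length change; the single axial force P common to all segments must satisfy P Σ Lᵢ/(AᵢEᵢ) = δ_free.
Σ Lᵢ/(AᵢEᵢ) = 775/(1825×101×10³) + 300/(1725×115×10³) = 5.717×10⁻⁶ mm/N.
Hence P = δ_free / Σ(L/AE) = 2.641/5.717×10⁻⁶ = 462 kN (compressive).
σ_{brass} = P / A = 462000 / 1825 = 253.2 MPa.

σ ≈ 253 MPa (compressive)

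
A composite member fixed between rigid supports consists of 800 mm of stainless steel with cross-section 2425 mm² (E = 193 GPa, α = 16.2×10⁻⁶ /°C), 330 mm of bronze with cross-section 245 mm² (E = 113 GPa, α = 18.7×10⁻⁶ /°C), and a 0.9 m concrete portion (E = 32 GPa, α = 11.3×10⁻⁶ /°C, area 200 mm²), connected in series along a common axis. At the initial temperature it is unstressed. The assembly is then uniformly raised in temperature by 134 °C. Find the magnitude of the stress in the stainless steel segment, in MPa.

σ ≈ 10.5 MPa (compressive)

If the supports were absent, the total length change would be Σ αᵢΔT Lᵢ = 16.2×10⁻⁶×134×800 + 18.7×10⁻⁶×134×330 + 11.3×10⁻⁶×134×900 = 3.926 mm.
The rigid supports impose zero overall length change; the single axial force P common to all segments must satisfy P Σ Lᵢ/(AᵢEᵢ) = δ_free.
The series flexibility is Σ Lᵢ/(AᵢEᵢ) = 800/(2425×193×10³) + 330/(245×113×10³) + 900/(200×32×10³) = 0.0001543 mm/N.
So P = 3.926 / 0.0001543 = 25.45 kN, compressive.
σ_{stainless steel} = P / A = 25450 / 2425 = 10.5 MPa.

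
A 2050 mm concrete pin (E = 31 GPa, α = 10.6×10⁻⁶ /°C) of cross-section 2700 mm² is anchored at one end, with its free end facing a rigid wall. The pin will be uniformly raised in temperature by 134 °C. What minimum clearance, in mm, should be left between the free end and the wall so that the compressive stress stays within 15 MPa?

g ≈ 1.92 mm

With no wall the pin would lengthen by αΔT L = 10.6×10⁻⁶ × 134 × 2050 = 2.912 mm.
At the allowable stress the elastic shortening the wall may impose is σL/E = 15 × 2050 / (31×10³) = 0.9919 mm.
So the gap has to take up the difference, g_min = δ_free − σL/E = 2.912 − 0.9919 = 1.92 mm.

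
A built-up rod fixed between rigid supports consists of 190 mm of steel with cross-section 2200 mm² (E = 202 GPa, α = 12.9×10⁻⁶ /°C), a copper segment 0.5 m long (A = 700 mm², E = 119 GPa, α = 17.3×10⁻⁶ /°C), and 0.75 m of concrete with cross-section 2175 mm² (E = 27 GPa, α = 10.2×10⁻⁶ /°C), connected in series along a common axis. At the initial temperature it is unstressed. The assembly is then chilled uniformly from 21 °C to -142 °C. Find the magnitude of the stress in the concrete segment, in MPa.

With the walls removed the bar would change length by δ_free = Σ αᵢΔT Lᵢ = 12.9×10⁻⁶×163×190 + 17.3×10⁻⁶×163×500 + 10.2×10⁻⁶×163×750 = 3.056 mm.
The walls prevent any net length change, so an axial force P (same in every segment) develops. Compatibility: P · Σ Lᵢ/(AᵢEᵢ) = δ_free.
The series flexibility is Σ Lᵢ/(AᵢEᵢ) = 190/(2200×202×10³) + 500/(700×119×10³) + 750/(2175×27×10³) = 1.92×10⁻⁵ mm/N.
Hence P = δ_free / Σ(L/AE) = 3.056/1.92×10⁻⁵ = 159.2 kN (tensile).
σ_{concrete} = P / A = 159200 / 2175 = 73.18 MPa.

σ ≈ 73.2 MPa (tensile)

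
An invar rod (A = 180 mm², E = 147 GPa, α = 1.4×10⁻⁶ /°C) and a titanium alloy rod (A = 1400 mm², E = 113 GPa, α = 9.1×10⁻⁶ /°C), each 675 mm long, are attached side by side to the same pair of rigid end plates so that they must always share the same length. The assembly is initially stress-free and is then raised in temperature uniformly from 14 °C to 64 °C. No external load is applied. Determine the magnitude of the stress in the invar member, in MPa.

Both members must finish at the same length. With the larger α, the titanium alloy tends to over-expand; the plates restrain it, putting the titanium alloy in compression and the invar in tension. With no external load the two internal forces are equal and opposite, magnitude P.
Compatibility of the two members (thermal + elastic change equal): (α₁ − α₂)ΔT = P·[1/(A₁E₁) + 1/(A₂E₂)].
|α₁ − α₂|·ΔT = 7.7×10⁻⁶ × 50 = 0.000385.
1/(A₁E₁) + 1/(A₂E₂) = 1/(180×147×10³) + 1/(1400×113×10³) = 4.411×10⁻⁸ N⁻¹.
So P = 0.000385 / 4.411×10⁻⁸ = 8.727 kN.
σ_{invar} = P/A₁ = 8727/180 = 48.49 MPa, tensile.

σ ≈ 48.5 MPa (tensile)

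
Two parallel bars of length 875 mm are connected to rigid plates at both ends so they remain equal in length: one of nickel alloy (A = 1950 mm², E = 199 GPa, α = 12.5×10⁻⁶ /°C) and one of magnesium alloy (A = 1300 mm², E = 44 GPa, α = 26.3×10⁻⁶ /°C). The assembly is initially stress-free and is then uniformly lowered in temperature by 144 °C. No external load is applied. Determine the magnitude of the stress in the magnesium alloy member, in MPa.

Equilibrium of a rigid end plate with no external load gives equal and opposite internal forces ±P in the two members. Since α_{magnesium alloy} > α_{nickel alloy}, cooling drives the magnesium alloy into tension and the nickel alloy into compression.
Equating the net (thermal + elastic) strains gives |α₁ − α₂|·ΔT = P·[1/(A₁E₁) + 1/(A₂E₂)].
|α₁ − α₂|·ΔT = 13.8×10⁻⁶ × 144 = 0.001987.
1/(A₁E₁) + 1/(A₂E₂) = 1/(1950×199×10³) + 1/(1300×44×10³) = 2.006×10⁻⁸ N⁻¹.
So P = 0.001987 / 2.006×10⁻⁸ = 99.07 kN.
σ_{magnesium alloy} = P/A₂ = 99070/1300 = 76.2 MPa, tensile.

σ ≈ 76.2 MPa (tensile)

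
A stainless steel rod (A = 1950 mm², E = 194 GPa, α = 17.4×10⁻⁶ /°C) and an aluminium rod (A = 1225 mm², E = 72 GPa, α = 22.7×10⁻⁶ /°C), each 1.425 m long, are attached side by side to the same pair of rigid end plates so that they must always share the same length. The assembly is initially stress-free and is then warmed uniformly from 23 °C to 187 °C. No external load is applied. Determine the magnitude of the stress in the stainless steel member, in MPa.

σ ≈ 31.9 MPa (tensile)

Equilibrium of a rigid end plate with no external load gives equal and opposite internal forces ±P in the two members. Since α_{aluminium} > α_{stainless steel}, heating drives the aluminium into compression and the stainless steel into tension.
Equating the net (thermal + elastic) strains gives |α₁ − α₂|·ΔT = P·[1/(A₁E₁) + 1/(A₂E₂)].
|α₁ − α₂|·ΔT = 5.3×10⁻⁶ × 164 = 0.0008692.
1/(A₁E₁) + 1/(A₂E₂) = 1/(1950×194×10³) + 1/(1225×72×10³) = 1.398×10⁻⁸ N⁻¹.
So P = 0.0008692 / 1.398×10⁻⁸ = 62.17 kN.
σ_{stainless steel} = P/A₁ = 62170/1950 = 31.88 MPa, tensile.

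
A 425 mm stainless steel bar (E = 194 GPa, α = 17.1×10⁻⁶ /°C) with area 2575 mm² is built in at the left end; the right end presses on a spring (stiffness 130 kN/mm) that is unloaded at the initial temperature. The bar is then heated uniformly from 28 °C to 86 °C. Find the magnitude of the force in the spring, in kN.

P ≈ 49.3 kN

If the spring were absent the bar would lengthen by αΔT L = 17.1×10⁻⁶ × 58 × 425 = 0.4215 mm.
Let P be the compressive force at the spring. The bar shortens elastically by PL/(AE) and the spring compresses by P/k; together these equal δ_free.
P [ L/(AE) + 1/k ] = δ_free → P [ 425/(2575×194×10³) + 1/(130×10³) ] = 0.4215.
P = 0.4215 / 8.543×10⁻⁶ = 49340 N.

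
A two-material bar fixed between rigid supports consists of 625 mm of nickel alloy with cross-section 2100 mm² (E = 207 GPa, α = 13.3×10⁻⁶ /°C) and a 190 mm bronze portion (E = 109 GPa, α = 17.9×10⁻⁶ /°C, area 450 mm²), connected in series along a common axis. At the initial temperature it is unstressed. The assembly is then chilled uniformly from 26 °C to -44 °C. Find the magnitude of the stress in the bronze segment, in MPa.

σ ≈ 343 MPa (tensile)

Free thermal contraction of the whole bar: Σ αᵢΔT Lᵢ = 13.3×10⁻⁶×70×625 + 17.9×10⁻⁶×70×190 = 0.8199 mm.
Since the ends are fixed, an axial force P builds up, equal in every segment, with P · Σ Lᵢ/(AᵢEᵢ) = δ_free.
The series flexibility is Σ Lᵢ/(AᵢEᵢ) = 625/(2100×207×10³) + 190/(450×109×10³) = 5.311×10⁻⁶ mm/N.
P = 0.8199 / 5.311×10⁻⁶ = 154400 N = 154.4 kN, tensile.
σ_{bronze} = P / A = 154400 / 450 = 343.1 MPa.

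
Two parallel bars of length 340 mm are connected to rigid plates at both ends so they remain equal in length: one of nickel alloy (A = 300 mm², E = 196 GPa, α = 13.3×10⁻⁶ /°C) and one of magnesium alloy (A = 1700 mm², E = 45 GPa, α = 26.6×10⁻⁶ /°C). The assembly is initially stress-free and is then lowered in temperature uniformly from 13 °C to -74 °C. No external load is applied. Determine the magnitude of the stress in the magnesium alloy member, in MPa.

σ ≈ 22.6 MPa (tensile)

Both members must finish at the same length. With the larger α, the magnesium alloy tends to over-contract; the plates restrain it, putting the magnesium alloy in tension and the nickel alloy in compression. With no external load the two internal forces are equal and opposite, magnitude P.
Equating the net (thermal + elastic) strains gives |α₁ − α₂|·ΔT = P·[1/(A₁E₁) + 1/(A₂E₂)].
|α₁ − α₂|·ΔT = 13.3×10⁻⁶ × 87 = 0.001157.
1/(A₁E₁) + 1/(A₂E₂) = 1/(300×196×10³) + 1/(1700×45×10³) = 3.008×10⁻⁸ N⁻¹.
P = 0.001157 / 3.008×10⁻⁸ = 38470 N = 38.47 kN.
σ_{magnesium alloy} = P/A₂ = 38470/1700 = 22.63 MPa, tensile.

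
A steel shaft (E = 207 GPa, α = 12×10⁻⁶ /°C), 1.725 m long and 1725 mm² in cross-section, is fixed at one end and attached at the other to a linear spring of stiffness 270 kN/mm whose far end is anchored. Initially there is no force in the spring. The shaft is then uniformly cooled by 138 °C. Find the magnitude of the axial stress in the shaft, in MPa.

The unrestrained thermal change is αΔT L = 12×10⁻⁶ × 138 × 1725 = 2.857 mm.
Let P be the tensile force in the spring. The shaft extends elastically by PL/(AE) and the spring stretches by P/k; together these equal δ_free.
P [ L/(AE) + 1/k ] = δ_free → P [ 1725/(1725×207×10³) + 1/(270×10³) ] = 2.857.
P = 2.857 / 8.535×10⁻⁶ = 334700 N.
σ = P/A = 334700/1725 = 194 MPa.

σ ≈ 194 MPa (tensile)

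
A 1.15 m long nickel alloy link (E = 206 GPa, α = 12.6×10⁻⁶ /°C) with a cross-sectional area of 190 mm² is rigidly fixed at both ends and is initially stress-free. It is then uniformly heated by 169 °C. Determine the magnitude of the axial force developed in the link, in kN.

P ≈ 83.3 kN (compressive)

Full restraint means ε = 0, so the stress is σ = EαΔT = 206×10³ × 12.6×10⁻⁶ × 169 = 438.7 MPa.
P = AEαΔT = 190 × 206×10³ × 12.6×10⁻⁶ × 169 = 83.34 kN (compressive).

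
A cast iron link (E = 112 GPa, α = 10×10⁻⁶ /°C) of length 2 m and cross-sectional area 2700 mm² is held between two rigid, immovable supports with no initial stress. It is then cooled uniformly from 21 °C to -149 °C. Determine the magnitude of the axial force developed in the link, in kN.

Full restraint means ε = 0, so the stress is σ = EαΔT = 112×10³ × 10×10⁻⁶ × 170 = 190.4 MPa.
Axial force P = σA = 190.4 × 2700 = 514100 N = 514.1 kN, tensile.

P ≈ 514 kN (tensile)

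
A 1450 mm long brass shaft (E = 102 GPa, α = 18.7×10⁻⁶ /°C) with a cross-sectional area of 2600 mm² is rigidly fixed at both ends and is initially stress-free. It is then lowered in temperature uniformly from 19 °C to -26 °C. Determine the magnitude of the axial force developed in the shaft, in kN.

P ≈ 223 kN (tensile)

With zero net strain, σ = E·αΔT = 102 GPa × 18.7×10⁻⁶ × 45 = 85.83 MPa.
Then P = σA = 85.83 × 2600 mm² = 223.2 kN, tensile.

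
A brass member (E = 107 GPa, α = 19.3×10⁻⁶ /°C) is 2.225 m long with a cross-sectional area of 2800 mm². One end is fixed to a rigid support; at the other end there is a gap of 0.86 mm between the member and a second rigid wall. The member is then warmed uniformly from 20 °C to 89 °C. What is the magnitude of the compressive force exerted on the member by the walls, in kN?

P ≈ 283 kN

Unrestrained expansion: δ_free = αΔT L = 19.3×10⁻⁶ × 69 × 2225 = 2.963 mm.
The gap closes (δ_free > 0.86 mm) and the wall then resists a further 2.963 − 0.86 = 2.103 mm of expansion.
Compatibility: PL/(AE) = 2.103 mm, so σ = P/A = E × (2.103/2225) = 101.1 MPa.
Force on the wall = σA = 101.1 × 2800 mm² = 283.2 kN.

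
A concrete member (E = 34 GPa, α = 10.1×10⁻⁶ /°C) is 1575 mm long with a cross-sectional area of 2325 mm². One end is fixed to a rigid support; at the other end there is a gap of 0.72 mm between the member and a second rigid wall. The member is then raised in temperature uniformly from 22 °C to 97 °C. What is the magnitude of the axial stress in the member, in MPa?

Free thermal elongation = αΔT L = 10.1×10⁻⁶ × 75 × 1575 = 1.193 mm.
After closing the 0.72 mm clearance, 1.193 − 0.72 = 0.4731 mm of expansion remains to be suppressed by the wall.
Compatibility: PL/(AE) = 0.4731 mm, so σ = P/A = E × (0.4731/1575) = 10.21 MPa.

σ ≈ 10.2 MPa (compressive)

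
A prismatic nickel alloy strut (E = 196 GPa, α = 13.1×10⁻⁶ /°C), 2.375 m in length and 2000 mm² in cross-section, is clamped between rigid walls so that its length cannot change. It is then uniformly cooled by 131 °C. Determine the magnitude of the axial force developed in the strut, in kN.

P ≈ 673 kN (tensile)

With zero net strain, σ = E·αΔT = 196 GPa × 13.1×10⁻⁶ × 131 = 336.4 MPa.
P = AEαΔT = 2000 × 196×10³ × 13.1×10⁻⁶ × 131 = 672.7 kN (tensile).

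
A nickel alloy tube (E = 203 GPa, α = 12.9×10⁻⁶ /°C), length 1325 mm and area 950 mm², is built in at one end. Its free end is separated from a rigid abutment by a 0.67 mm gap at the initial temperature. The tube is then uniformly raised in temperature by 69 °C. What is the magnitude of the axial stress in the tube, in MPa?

σ ≈ 78 MPa (compressive)

Free thermal elongation = αΔT L = 12.9×10⁻⁶ × 69 × 1325 = 1.179 mm.
After closing the 0.67 mm clearance, 1.179 − 0.67 = 0.5094 mm of expansion remains to be suppressed by the wall.
So σ = E(δ_free − g)/L = 203×10³ × 0.5094/1325 = 78.04 MPa.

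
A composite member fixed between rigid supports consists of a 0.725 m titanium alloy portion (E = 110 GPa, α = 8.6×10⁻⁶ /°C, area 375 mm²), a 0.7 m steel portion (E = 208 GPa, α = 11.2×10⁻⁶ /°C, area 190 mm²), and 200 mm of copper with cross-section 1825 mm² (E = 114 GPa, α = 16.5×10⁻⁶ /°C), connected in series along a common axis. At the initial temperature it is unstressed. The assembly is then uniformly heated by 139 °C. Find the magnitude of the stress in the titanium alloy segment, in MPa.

With the walls removed the bar would change length by δ_free = Σ αᵢΔT Lᵢ = 8.6×10⁻⁶×139×725 + 11.2×10⁻⁶×139×700 + 16.5×10⁻⁶×139×200 = 2.415 mm.
The rigid supports impose zero overall length change; the single axial force P common to all segments must satisfy P Σ Lᵢ/(AᵢEᵢ) = δ_free.
Σ Lᵢ/(AᵢEᵢ) = 725/(375×110×10³) + 700/(190×208×10³) + 200/(1825×114×10³) = 3.625×10⁻⁵ mm/N.
So P = 2.415 / 3.625×10⁻⁵ = 66.62 kN, compressive.
σ_{titanium alloy} = P / A = 66620 / 375 = 177.7 MPa.

σ ≈ 178 MPa (compressive)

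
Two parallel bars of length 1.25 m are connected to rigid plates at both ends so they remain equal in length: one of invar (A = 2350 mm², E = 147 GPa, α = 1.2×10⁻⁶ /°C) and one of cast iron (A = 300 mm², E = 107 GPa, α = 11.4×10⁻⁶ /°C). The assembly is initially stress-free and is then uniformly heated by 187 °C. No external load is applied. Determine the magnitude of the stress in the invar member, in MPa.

The cast iron has the larger α, so on heating it would change length more than the invar if both were free. The rigid plates force a common final length, so the cast iron is put into compression and the invar into tension, with equal and opposite forces P (no external load).
Equating the net (thermal + elastic) strains gives |α₁ − α₂|·ΔT = P·[1/(A₁E₁) + 1/(A₂E₂)].
|α₁ − α₂|·ΔT = 10.2×10⁻⁶ × 187 = 0.001907.
1/(A₁E₁) + 1/(A₂E₂) = 1/(2350×147×10³) + 1/(300×107×10³) = 3.405×10⁻⁸ N⁻¹.
P = 0.001907 / 3.405×10⁻⁸ = 56020 N = 56.02 kN.
σ_{invar} = P/A₁ = 56020/2350 = 23.84 MPa, tensile.

σ ≈ 23.8 MPa (tensile)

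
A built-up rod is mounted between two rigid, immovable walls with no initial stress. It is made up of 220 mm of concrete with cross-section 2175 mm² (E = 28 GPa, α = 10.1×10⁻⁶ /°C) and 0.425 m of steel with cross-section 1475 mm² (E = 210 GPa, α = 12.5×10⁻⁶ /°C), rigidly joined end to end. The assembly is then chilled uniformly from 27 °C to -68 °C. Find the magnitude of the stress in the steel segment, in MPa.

σ ≈ 97.4 MPa (tensile)

Free thermal contraction of the whole bar: Σ αᵢΔT Lᵢ = 10.1×10⁻⁶×95×220 + 12.5×10⁻⁶×95×425 = 0.7158 mm.
Since the ends are fixed, an axial force P builds up, equal in every segment, with P · Σ Lᵢ/(AᵢEᵢ) = δ_free.
Σ Lᵢ/(AᵢEᵢ) = 220/(2175×28×10³) + 425/(1475×210×10³) = 4.985×10⁻⁶ mm/N.
P = 0.7158 / 4.985×10⁻⁶ = 143600 N = 143.6 kN, tensile.
σ_{steel} = P / A = 143600 / 1475 = 97.36 MPa.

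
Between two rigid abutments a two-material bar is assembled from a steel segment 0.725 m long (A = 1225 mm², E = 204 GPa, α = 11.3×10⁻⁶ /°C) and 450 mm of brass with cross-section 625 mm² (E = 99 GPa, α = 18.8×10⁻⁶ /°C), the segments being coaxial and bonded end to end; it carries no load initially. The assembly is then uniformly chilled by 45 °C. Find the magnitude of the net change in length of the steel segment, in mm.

With the walls removed the bar would change length by δ_free = Σ αᵢΔT Lᵢ = 11.3×10⁻⁶×45×725 + 18.8×10⁻⁶×45×450 = 0.7494 mm.
Since the ends are fixed, an axial force P builds up, equal in every segment, with P · Σ Lᵢ/(AᵢEᵢ) = δ_free.
Σ Lᵢ/(AᵢEᵢ) = 725/(1225×204×10³) + 450/(625×99×10³) = 1.017×10⁻⁵ mm/N.
Hence P = δ_free / Σ(L/AE) = 0.7494/1.017×10⁻⁵ = 73.66 kN (tensile).
For the steel segment, free thermal change = 11.3×10⁻⁶×45×725 = 0.3687 mm and elastic change from P = 73660×725/(1225×204×10³) = 0.2137 mm; these oppose, so the net change is 0.155 mm (segment shortens).

|ΔL| ≈ 0.155 mm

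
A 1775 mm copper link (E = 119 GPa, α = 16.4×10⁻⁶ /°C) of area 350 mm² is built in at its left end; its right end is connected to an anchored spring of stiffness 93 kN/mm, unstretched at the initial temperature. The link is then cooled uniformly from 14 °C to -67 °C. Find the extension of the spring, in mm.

δ ≈ 0.475 mm

The unrestrained thermal change is αΔT L = 16.4×10⁻⁶ × 81 × 1775 = 2.358 mm.
Let P be the tensile force in the spring. The link extends elastically by PL/(AE) and the spring stretches by P/k; together these equal δ_free.
So P = δ_free / [L/(AE) + 1/k] = 2.358 / [ 1775/(350×119×10³) + 1/(93×10³) ].
P = 2.358 / 5.337×10⁻⁵ = 44180 N.
Spring extension = P/k = 44180/(93×10³) = 0.4751 mm.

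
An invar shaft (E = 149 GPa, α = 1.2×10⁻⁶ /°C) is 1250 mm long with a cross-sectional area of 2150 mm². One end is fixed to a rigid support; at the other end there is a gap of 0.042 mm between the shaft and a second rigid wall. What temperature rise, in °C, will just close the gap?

ΔT ≈ 28 °C

Contact occurs when the free expansion equals the gap: αΔT L = 0.042 mm.
ΔT = 0.042 / (1.2×10⁻⁶ × 1250) = 28 °C.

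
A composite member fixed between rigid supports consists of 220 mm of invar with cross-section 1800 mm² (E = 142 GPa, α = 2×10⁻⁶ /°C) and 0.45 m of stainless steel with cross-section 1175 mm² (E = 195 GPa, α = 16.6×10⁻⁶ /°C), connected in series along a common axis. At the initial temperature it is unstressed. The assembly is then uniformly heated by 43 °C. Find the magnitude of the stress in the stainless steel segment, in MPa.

σ ≈ 102 MPa (compressive)

Free thermal expansion of the whole bar: Σ αᵢΔT Lᵢ = 2×10⁻⁶×43×220 + 16.6×10⁻⁶×43×450 = 0.3401 mm.
The rigid supports impose zero overall length change; the single axial force P common to all segments must satisfy P Σ Lᵢ/(AᵢEᵢ) = δ_free.
The series flexibility is Σ Lᵢ/(AᵢEᵢ) = 220/(1800×142×10³) + 450/(1175×195×10³) = 2.825×10⁻⁶ mm/N.
So P = 0.3401 / 2.825×10⁻⁶ = 120.4 kN, compressive.
σ_{stainless steel} = P / A = 120400 / 1175 = 102.5 MPa.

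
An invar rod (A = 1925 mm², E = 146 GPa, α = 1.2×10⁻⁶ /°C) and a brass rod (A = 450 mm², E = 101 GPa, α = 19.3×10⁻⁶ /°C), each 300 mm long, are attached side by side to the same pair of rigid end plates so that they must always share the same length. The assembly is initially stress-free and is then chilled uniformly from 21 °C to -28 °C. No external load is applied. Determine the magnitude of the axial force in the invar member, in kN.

Equilibrium of a rigid end plate with no external load gives equal and opposite internal forces ±P in the two members. Since α_{brass} > α_{invar}, cooling drives the brass into tension and the invar into compression.
Compatibility of the two members (thermal + elastic change equal): (α₁ − α₂)ΔT = P·[1/(A₁E₁) + 1/(A₂E₂)].
|α₁ − α₂|·ΔT = 18.1×10⁻⁶ × 49 = 0.0008869.
1/(A₁E₁) + 1/(A₂E₂) = 1/(1925×146×10³) + 1/(450×101×10³) = 2.556×10⁻⁸ N⁻¹.
So P = 0.0008869 / 2.556×10⁻⁸ = 34.7 kN.

P ≈ 34.7 kN (compressive in the invar)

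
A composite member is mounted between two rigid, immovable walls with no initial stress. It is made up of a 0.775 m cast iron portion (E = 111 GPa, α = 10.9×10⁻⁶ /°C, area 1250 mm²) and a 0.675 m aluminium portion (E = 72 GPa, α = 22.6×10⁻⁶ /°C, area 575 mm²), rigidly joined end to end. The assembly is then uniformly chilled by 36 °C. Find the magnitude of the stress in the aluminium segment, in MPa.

σ ≈ 67.8 MPa (tensile)

If the supports were absent, the total length change would be Σ αᵢΔT Lᵢ = 10.9×10⁻⁶×36×775 + 22.6×10⁻⁶×36×675 = 0.8533 mm.
Since the ends are fixed, an axial force P builds up, equal in every segment, with P · Σ Lᵢ/(AᵢEᵢ) = δ_free.
Σ Lᵢ/(AᵢEᵢ) = 775/(1250×111×10³) + 675/(575×72×10³) = 2.189×10⁻⁵ mm/N.
P = 0.8533 / 2.189×10⁻⁵ = 38980 N = 38.98 kN, tensile.
σ_{aluminium} = P / A = 38980 / 575 = 67.79 MPa.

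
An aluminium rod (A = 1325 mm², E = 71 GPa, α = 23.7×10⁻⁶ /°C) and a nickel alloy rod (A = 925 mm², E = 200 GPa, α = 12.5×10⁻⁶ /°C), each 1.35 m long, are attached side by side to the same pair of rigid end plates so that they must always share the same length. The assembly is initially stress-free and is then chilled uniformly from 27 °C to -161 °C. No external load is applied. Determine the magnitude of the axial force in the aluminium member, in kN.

Equilibrium of a rigid end plate with no external load gives equal and opposite internal forces ±P in the two members. Since α_{aluminium} > α_{nickel alloy}, cooling drives the aluminium into tension and the nickel alloy into compression.
Compatibility of the two members (thermal + elastic change equal): (α₁ − α₂)ΔT = P·[1/(A₁E₁) + 1/(A₂E₂)].
|α₁ − α₂|·ΔT = 11.2×10⁻⁶ × 188 = 0.002106.
1/(A₁E₁) + 1/(A₂E₂) = 1/(1325×71×10³) + 1/(925×200×10³) = 1.604×10⁻⁸ N⁻¹.
So P = 0.002106 / 1.604×10⁻⁸ = 131.3 kN.

P ≈ 131 kN (tensile in the aluminium)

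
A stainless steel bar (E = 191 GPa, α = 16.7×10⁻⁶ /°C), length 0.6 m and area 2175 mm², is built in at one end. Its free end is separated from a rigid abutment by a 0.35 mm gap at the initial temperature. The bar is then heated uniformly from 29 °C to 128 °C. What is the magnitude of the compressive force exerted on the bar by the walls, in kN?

P ≈ 444 kN

If the wall were absent the bar would grow by αΔT L = 16.7×10⁻⁶ × 99 × 600 = 0.992 mm.
After closing the 0.35 mm clearance, 0.992 − 0.35 = 0.642 mm of expansion remains to be suppressed by the wall.
That suppressed elongation corresponds to σ = E·Δ/L = 191×10³ × 0.642/600 = 204.4 MPa.
Force on the wall = σA = 204.4 × 2175 mm² = 444.5 kN.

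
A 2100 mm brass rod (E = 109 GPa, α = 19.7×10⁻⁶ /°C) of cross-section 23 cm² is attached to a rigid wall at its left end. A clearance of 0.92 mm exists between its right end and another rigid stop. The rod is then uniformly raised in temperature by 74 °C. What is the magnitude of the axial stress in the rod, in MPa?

If the wall were absent the rod would grow by αΔT L = 19.7×10⁻⁶ × 74 × 2100 = 3.061 mm.
This exceeds the 0.92 mm gap, so the wall pushes back. The portion of expansion that must be recovered elastically is δ_free − gap = 3.061 − 0.92 = 2.141 mm.
So σ = E(δ_free − g)/L = 109×10³ × 2.141/2100 = 111.1 MPa.

σ ≈ 111 MPa (compressive)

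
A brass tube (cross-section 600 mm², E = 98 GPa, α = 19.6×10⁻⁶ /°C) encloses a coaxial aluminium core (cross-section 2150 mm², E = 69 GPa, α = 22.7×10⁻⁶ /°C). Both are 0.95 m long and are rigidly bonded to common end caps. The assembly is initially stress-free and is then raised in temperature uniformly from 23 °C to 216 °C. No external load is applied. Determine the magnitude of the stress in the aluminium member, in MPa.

Equilibrium of a rigid end plate with no external load gives equal and opposite internal forces ±P in the two members. Since α_{aluminium} > α_{brass}, heating drives the aluminium into compression and the brass into tension.
Setting the final lengths equal and cancelling L: (α₁ − α₂)ΔT = P/(A₁E₁) + P/(A₂E₂).
|α₁ − α₂|·ΔT = 3.1×10⁻⁶ × 193 = 0.0005983.
1/(A₁E₁) + 1/(A₂E₂) = 1/(600×98×10³) + 1/(2150×69×10³) = 2.375×10⁻⁸ N⁻¹.
So P = 0.0005983 / 2.375×10⁻⁸ = 25.19 kN.
σ_{aluminium} = P/A₂ = 25190/2150 = 11.72 MPa, compressive.

σ ≈ 11.7 MPa (compressive)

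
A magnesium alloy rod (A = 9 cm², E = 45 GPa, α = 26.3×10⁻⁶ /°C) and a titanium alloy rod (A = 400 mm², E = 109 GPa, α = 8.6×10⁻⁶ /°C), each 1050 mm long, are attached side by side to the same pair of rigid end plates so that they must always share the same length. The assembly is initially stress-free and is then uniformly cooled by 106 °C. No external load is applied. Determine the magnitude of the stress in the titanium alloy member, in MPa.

σ ≈ 98.5 MPa (compressive)

Both members must finish at the same length. With the larger α, the magnesium alloy tends to over-contract; the plates restrain it, putting the magnesium alloy in tension and the titanium alloy in compression. With no external load the two internal forces are equal and opposite, magnitude P.
Equating the net (thermal + elastic) strains gives |α₁ − α₂|·ΔT = P·[1/(A₁E₁) + 1/(A₂E₂)].
|α₁ − α₂|·ΔT = 17.7×10⁻⁶ × 106 = 0.001876.
1/(A₁E₁) + 1/(A₂E₂) = 1/(900×45×10³) + 1/(400×109×10³) = 4.763×10⁻⁸ N⁻¹.
P = 0.001876 / 4.763×10⁻⁸ = 39390 N = 39.39 kN.
σ_{titanium alloy} = P/A₂ = 39390/400 = 98.48 MPa, compressive.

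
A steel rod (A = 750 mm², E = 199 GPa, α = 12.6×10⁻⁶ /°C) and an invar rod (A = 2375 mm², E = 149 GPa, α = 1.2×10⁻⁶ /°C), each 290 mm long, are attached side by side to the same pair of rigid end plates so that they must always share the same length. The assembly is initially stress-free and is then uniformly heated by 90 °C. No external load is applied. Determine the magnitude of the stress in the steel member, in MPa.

σ ≈ 144 MPa (compressive)

Equilibrium of a rigid end plate with no external load gives equal and opposite internal forces ±P in the two members. Since α_{steel} > α_{invar}, heating drives the steel into compression and the invar into tension.
Equating the net (thermal + elastic) strains gives |α₁ − α₂|·ΔT = P·[1/(A₁E₁) + 1/(A₂E₂)].
|α₁ − α₂|·ΔT = 11.4×10⁻⁶ × 90 = 0.001026.
1/(A₁E₁) + 1/(A₂E₂) = 1/(750×199×10³) + 1/(2375×149×10³) = 9.526×10⁻⁹ N⁻¹.
P = 0.001026 / 9.526×10⁻⁹ = 107700 N = 107.7 kN.
σ_{steel} = P/A₁ = 107700/750 = 143.6 MPa, compressive.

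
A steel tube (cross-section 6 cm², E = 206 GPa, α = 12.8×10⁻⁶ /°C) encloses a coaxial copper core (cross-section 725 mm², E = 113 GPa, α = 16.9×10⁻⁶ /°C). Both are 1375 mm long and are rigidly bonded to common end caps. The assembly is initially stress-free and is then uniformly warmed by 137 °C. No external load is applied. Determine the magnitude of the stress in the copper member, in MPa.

Both members must finish at the same length. With the larger α, the copper tends to over-expand; the plates restrain it, putting the copper in compression and the steel in tension. With no external load the two internal forces are equal and opposite, magnitude P.
Setting the final lengths equal and cancelling L: (α₁ − α₂)ΔT = P/(A₁E₁) + P/(A₂E₂).
|α₁ − α₂|·ΔT = 4.1×10⁻⁶ × 137 = 0.0005617.
1/(A₁E₁) + 1/(A₂E₂) = 1/(600×206×10³) + 1/(725×113×10³) = 2.03×10⁻⁸ N⁻¹.
P = 0.0005617 / 2.03×10⁻⁸ = 27670 N = 27.67 kN.
σ_{copper} = P/A₂ = 27670/725 = 38.17 MPa, compressive.

σ ≈ 38.2 MPa (compressive)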